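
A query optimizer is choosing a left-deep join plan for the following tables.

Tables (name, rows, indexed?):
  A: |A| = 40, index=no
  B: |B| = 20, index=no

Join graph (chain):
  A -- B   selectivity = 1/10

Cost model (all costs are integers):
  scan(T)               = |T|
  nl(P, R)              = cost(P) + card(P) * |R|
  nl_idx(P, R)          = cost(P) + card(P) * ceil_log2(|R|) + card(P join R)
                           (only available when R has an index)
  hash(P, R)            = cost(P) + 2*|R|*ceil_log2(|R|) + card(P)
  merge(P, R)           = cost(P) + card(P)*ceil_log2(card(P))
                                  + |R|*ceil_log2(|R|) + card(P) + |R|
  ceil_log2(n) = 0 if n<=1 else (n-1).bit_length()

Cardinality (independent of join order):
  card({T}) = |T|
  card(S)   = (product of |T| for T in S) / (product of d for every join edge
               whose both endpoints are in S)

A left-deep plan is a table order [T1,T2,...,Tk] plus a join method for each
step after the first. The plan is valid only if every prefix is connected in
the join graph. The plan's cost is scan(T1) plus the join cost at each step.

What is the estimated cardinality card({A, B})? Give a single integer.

Tables in S: A(40), B(20)
Edges inside S: A-B(d=10)
numerator = 40 * 20 = 800
denominator = 10 = 10
card(S) = 800 / 10 = 80

80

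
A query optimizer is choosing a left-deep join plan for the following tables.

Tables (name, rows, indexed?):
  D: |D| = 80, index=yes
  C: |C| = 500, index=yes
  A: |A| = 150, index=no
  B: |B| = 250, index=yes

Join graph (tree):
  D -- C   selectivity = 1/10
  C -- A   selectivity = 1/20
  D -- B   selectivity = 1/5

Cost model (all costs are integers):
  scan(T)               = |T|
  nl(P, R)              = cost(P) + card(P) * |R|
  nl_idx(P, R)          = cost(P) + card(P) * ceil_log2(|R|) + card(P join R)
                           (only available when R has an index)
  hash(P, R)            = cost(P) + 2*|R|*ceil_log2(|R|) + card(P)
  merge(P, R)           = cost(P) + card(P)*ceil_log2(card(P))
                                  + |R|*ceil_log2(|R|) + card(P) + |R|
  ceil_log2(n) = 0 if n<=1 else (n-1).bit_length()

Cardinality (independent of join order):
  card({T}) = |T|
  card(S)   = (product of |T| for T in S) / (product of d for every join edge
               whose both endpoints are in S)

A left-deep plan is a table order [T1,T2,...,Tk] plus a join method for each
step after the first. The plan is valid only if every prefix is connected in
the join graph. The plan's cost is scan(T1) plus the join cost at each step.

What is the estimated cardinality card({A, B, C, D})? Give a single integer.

1500000

Tables in S: A(150), B(250), C(500), D(80)
Edges inside S: D-C(d=10), C-A(d=20), D-B(d=5)
numerator = 150 * 250 * 500 * 80 = 1500000000
denominator = 10 * 20 * 5 = 1000
card(S) = 1500000000 / 1000 = 1500000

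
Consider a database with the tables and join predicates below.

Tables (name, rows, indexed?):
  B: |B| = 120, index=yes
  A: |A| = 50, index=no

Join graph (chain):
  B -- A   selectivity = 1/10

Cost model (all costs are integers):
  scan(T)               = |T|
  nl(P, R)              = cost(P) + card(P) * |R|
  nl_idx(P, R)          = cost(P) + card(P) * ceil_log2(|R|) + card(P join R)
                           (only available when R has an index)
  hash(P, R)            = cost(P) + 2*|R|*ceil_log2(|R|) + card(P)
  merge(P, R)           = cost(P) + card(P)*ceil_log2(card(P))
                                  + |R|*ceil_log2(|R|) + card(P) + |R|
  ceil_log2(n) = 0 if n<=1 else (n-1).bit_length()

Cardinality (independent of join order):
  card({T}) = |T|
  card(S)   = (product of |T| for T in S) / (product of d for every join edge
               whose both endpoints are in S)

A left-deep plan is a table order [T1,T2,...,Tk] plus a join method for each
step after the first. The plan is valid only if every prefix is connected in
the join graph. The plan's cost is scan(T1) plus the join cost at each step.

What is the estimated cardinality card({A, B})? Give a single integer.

Tables in S: A(50), B(120)
Edges inside S: B-A(d=10)
numerator = 50 * 120 = 6000
denominator = 10 = 10
card(S) = 6000 / 10 = 600

600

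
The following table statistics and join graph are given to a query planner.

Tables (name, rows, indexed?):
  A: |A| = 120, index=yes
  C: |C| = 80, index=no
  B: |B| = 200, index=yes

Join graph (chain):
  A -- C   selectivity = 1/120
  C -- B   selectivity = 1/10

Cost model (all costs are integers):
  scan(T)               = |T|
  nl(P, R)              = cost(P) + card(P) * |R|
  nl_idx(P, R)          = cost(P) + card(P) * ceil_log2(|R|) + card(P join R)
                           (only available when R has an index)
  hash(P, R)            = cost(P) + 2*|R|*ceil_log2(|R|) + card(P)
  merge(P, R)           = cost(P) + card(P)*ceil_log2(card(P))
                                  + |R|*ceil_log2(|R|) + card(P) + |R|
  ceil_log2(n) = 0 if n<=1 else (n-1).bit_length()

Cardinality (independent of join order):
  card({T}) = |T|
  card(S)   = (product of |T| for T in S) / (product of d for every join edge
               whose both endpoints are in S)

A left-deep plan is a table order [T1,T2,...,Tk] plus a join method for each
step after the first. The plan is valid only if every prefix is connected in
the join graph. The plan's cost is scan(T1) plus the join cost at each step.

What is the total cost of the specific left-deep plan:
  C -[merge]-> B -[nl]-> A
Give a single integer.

194520

step 1: scan C: cost=80, card=80
step 2: join B via merge
    card(P join B) = 80*200/(10) = 1600
    cost = 80 + 80*7 + 200*8 + 80 + 200 = 2520
step 3: join A via nl
    card(P join A) = 1600*120/(120) = 1600
    cost = 2520 + 1600*120 = 194520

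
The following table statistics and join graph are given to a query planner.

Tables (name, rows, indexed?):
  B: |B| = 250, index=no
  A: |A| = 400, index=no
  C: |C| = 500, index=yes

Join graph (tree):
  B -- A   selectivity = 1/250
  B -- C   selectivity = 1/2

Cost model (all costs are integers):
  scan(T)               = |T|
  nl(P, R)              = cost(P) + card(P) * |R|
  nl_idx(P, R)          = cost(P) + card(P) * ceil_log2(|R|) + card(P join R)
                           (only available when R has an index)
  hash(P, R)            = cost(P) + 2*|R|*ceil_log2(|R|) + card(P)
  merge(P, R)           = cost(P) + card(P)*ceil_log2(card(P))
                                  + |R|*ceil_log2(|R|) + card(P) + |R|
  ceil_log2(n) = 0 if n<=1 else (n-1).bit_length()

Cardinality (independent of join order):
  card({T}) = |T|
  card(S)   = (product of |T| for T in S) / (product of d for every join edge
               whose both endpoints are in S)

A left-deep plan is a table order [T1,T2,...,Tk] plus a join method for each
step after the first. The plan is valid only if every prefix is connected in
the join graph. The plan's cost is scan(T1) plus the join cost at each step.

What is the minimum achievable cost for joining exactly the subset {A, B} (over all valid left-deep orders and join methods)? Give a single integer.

Selinger DP over subsets of {A,B}:
  {B}: scan cost=250, card=250
  {A}: scan cost=400, card=400
  {AB}: card=400; try (B,hash)→4800, (A,merge)→6500, (B,merge)→6650, (A,hash)→7700, (A,nl)→100250, (B,nl)→100400; best=4800 via (B,hash)

4800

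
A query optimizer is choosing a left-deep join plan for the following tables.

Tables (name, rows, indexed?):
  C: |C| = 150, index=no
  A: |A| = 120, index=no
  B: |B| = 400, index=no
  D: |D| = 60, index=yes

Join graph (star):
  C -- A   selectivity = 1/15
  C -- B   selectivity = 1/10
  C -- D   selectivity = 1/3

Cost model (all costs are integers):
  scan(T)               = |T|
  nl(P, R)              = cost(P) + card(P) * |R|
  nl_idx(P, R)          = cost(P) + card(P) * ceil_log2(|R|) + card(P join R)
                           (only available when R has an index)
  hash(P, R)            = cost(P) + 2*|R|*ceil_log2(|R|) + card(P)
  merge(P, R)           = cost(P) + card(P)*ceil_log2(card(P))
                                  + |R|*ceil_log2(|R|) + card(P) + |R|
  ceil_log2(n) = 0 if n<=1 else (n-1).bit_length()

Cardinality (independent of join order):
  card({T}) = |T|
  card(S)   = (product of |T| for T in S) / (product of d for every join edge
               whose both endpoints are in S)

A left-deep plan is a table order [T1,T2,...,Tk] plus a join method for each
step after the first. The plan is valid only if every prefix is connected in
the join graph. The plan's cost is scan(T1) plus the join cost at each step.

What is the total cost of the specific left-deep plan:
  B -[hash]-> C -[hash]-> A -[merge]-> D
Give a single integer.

827300

step 1: scan B: cost=400, card=400
step 2: join C via hash
    card(P join C) = 400*150/(10) = 6000
    cost = 400 + 2*150*8 + 400 = 3200
step 3: join A via hash
    card(P join A) = 6000*120/(15) = 48000
    cost = 3200 + 2*120*7 + 6000 = 10880
step 4: join D via merge
    card(P join D) = 48000*60/(3) = 960000
    cost = 10880 + 48000*16 + 60*6 + 48000 + 60 = 827300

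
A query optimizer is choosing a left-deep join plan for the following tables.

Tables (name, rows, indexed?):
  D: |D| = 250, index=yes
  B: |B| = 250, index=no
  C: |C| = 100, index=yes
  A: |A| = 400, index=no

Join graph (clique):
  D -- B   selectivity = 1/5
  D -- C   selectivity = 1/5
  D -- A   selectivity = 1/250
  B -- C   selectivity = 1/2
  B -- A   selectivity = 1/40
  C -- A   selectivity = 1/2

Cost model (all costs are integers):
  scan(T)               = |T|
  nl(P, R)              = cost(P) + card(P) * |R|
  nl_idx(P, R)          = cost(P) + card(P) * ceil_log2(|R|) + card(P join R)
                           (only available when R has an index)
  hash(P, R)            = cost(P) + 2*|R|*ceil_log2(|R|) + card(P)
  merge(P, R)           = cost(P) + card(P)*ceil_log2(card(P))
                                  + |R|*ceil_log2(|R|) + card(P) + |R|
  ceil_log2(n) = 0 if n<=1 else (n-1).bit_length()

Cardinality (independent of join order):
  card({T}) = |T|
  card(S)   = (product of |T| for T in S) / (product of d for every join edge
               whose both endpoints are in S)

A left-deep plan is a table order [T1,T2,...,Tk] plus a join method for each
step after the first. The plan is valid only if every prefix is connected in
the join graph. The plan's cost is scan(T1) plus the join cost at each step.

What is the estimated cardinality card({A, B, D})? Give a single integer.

500

Tables in S: A(400), B(250), D(250)
Edges inside S: D-B(d=5), D-A(d=250), B-A(d=40)
numerator = 400 * 250 * 250 = 25000000
denominator = 5 * 250 * 40 = 50000
card(S) = 25000000 / 50000 = 500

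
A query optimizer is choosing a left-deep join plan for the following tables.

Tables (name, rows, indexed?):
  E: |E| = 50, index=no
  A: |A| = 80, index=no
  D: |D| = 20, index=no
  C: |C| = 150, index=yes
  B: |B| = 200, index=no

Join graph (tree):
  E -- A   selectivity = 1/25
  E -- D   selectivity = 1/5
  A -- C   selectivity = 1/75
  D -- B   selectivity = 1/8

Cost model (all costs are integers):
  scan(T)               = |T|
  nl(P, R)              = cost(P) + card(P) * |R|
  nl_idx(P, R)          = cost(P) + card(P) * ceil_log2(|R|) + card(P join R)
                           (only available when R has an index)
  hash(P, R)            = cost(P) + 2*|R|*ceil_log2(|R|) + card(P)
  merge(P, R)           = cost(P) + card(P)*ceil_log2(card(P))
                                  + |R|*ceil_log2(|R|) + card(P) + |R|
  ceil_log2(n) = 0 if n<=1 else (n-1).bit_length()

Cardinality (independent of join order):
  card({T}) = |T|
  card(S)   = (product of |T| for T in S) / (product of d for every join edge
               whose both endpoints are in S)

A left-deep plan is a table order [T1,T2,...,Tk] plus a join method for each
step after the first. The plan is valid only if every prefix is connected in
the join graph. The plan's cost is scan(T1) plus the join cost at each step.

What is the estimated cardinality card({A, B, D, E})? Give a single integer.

16000

Tables in S: A(80), B(200), D(20), E(50)
Edges inside S: E-A(d=25), E-D(d=5), D-B(d=8)
numerator = 80 * 200 * 20 * 50 = 16000000
denominator = 25 * 5 * 8 = 1000
card(S) = 16000000 / 1000 = 16000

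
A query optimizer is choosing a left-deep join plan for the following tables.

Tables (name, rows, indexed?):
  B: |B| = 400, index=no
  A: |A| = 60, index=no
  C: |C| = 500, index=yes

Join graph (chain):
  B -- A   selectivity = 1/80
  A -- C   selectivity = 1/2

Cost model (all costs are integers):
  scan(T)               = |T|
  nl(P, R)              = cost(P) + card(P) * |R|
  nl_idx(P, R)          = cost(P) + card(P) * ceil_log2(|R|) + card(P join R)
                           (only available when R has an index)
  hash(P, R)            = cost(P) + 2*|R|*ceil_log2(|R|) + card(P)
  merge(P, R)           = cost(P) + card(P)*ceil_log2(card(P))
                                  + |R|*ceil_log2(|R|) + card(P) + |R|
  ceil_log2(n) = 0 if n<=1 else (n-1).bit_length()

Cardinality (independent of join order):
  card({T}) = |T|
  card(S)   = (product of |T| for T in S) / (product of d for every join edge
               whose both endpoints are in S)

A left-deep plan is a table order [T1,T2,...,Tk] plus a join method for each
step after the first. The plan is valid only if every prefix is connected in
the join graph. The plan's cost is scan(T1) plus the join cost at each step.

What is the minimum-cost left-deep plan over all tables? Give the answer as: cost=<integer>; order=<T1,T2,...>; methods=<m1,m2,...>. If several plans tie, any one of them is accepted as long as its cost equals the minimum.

cost=9520; order=B,A,C; methods=hash,merge

Selinger DP (subsets sized 1..n):
  {B}: scan cost=400, card=400
  {A}: scan cost=60, card=60
  {C}: scan cost=500, card=500
  {AB}: card=300; try (A,hash)→1520, (B,merge)→4480, (A,merge)→4820, (B,hash)→7320, (B,nl)→24060, (A,nl)→24400; best=1520 via (A,hash)
  {AC}: card=15000; try (A,hash)→1720, (C,merge)→5480, (A,merge)→5920, (C,hash)→9120, (C,nl_idx)→15600, (C,nl)→30060 …(+1); best=1720 via (A,hash)
  {ABC}: card=75000; try (C,merge)→9520, (C,hash)→10820, (B,hash)→23920, (C,nl_idx)→79220, (C,nl)→151520, (B,merge)→230720 …(+1); best=9520 via (C,merge)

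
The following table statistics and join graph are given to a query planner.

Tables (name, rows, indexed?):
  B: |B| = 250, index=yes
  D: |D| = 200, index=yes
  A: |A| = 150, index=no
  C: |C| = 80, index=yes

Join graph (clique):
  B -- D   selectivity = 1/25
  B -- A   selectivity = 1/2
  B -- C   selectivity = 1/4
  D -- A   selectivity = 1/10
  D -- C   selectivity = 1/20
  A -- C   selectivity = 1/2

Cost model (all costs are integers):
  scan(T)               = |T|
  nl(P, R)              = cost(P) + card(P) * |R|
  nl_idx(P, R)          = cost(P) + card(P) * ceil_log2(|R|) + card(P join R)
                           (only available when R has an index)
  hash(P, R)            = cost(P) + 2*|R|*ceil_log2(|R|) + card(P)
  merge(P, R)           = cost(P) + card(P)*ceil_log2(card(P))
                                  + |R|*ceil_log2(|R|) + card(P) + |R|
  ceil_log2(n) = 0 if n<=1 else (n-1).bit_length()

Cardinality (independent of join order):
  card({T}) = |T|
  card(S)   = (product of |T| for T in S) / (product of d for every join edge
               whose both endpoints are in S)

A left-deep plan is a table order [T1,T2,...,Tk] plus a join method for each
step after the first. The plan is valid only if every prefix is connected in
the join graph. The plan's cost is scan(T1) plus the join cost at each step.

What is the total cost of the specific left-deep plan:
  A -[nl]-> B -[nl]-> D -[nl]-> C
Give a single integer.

step 1: scan A: cost=150, card=150
step 2: join B via nl
    card(P join B) = 150*250/(2) = 18750
    cost = 150 + 150*250 = 37650
step 3: join D via nl
    card(P join D) = 18750*200/(25*10) = 15000
    cost = 37650 + 18750*200 = 3787650
step 4: join C via nl
    card(P join C) = 15000*80/(4*20*2) = 7500
    cost = 3787650 + 15000*80 = 4987650

4987650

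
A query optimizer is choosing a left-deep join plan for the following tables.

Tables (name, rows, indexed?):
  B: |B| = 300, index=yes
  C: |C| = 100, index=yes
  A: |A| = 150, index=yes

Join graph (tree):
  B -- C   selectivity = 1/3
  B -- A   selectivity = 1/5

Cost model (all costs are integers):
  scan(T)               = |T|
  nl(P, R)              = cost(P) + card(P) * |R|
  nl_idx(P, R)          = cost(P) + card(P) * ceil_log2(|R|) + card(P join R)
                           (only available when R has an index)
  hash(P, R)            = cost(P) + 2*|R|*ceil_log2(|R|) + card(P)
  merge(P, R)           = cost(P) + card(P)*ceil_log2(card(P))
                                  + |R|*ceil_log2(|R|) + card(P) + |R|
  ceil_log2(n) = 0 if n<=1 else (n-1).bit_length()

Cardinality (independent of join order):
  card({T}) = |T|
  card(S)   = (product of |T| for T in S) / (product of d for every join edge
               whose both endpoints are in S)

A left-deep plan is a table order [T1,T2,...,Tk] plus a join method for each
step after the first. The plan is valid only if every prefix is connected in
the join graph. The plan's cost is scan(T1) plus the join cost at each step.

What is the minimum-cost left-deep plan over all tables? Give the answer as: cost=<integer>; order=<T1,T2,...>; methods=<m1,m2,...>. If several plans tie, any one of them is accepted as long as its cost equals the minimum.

Selinger DP (subsets sized 1..n):
  {B}: scan cost=300, card=300
  {C}: scan cost=100, card=100
  {A}: scan cost=150, card=150
  {BC}: card=10000; try (C,hash)→2000, (B,merge)→3900, (C,merge)→4100, (B,hash)→5600, (B,nl_idx)→11000, (C,nl_idx)→12400 …(+2); best=2000 via (C,hash)
  {AB}: card=9000; try (A,hash)→3000, (B,merge)→4500, (A,merge)→4650, (B,hash)→5700, (B,nl_idx)→10500, (A,nl_idx)→11700 …(+2); best=3000 via (A,hash)
  {ABC}: card=300000; try (C,hash)→13400, (A,hash)→14400, (C,merge)→138800, (A,merge)→153350, (C,nl_idx)→366000, (A,nl_idx)→382000 …(+2); best=13400 via (C,hash)

cost=13400; order=B,A,C; methods=hash,hash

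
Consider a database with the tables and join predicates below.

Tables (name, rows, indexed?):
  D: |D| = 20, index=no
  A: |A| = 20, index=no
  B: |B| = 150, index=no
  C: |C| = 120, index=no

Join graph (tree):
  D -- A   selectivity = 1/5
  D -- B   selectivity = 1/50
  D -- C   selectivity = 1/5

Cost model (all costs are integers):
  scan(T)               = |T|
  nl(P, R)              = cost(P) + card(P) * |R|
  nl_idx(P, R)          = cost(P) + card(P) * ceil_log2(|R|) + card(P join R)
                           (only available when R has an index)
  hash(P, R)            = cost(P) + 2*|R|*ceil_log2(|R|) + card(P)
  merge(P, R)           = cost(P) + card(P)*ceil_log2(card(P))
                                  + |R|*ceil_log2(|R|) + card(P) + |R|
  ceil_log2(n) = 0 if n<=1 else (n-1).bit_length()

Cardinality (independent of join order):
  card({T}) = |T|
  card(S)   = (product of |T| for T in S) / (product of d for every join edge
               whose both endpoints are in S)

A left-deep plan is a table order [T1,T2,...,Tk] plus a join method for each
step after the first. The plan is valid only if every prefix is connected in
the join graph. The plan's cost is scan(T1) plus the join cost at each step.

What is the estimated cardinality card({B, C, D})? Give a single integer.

1440

Tables in S: B(150), C(120), D(20)
Edges inside S: D-B(d=50), D-C(d=5)
numerator = 150 * 120 * 20 = 360000
denominator = 50 * 5 = 250
card(S) = 360000 / 250 = 1440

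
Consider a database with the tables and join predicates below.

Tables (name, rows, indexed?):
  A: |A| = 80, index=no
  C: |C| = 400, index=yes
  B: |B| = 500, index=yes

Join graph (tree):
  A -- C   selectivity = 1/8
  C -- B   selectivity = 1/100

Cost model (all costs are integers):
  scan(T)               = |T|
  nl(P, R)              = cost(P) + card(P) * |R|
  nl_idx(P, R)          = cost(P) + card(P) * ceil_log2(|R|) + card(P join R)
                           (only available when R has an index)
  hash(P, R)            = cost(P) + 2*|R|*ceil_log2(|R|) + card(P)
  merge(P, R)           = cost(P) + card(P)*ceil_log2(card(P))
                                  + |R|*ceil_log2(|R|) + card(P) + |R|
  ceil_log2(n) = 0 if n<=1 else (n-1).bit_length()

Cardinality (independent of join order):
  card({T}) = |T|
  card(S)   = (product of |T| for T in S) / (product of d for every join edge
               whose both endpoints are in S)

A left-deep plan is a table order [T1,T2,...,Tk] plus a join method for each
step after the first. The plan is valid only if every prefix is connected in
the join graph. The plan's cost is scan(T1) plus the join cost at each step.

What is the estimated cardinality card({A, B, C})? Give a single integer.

Tables in S: A(80), B(500), C(400)
Edges inside S: A-C(d=8), C-B(d=100)
numerator = 80 * 500 * 400 = 16000000
denominator = 8 * 100 = 800
card(S) = 16000000 / 800 = 20000

20000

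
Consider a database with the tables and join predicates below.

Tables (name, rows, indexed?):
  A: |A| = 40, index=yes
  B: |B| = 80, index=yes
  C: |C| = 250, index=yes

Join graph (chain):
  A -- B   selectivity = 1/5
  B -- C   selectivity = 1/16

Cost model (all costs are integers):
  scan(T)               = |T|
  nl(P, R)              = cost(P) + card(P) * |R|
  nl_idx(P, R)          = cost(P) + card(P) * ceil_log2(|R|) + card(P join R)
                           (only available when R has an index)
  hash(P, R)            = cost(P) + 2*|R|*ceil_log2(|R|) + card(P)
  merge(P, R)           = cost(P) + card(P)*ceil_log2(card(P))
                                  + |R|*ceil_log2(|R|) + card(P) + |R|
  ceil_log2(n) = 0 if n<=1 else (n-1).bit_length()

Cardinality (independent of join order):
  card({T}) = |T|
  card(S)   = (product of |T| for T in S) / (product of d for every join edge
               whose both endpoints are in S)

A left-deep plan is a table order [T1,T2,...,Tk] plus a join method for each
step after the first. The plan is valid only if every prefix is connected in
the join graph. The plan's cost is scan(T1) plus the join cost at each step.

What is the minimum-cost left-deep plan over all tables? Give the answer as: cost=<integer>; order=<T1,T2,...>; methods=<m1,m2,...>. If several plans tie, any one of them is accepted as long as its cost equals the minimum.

cost=3350; order=C,B,A; methods=hash,hash

Selinger DP (subsets sized 1..n):
  {A}: scan cost=40, card=40
  {B}: scan cost=80, card=80
  {C}: scan cost=250, card=250
  {AB}: card=640; try (A,hash)→640, (B,merge)→960, (B,nl_idx)→960, (A,merge)→1000, (B,hash)→1200, (A,nl_idx)→1200 …(+2); best=640 via (A,hash)
  {BC}: card=1250; try (B,hash)→1620, (C,nl_idx)→1970, (C,merge)→2970, (B,merge)→3140, (B,nl_idx)→3250, (C,hash)→4160 …(+2); best=1620 via (B,hash)
  {ABC}: card=10000; try (A,hash)→3350, (C,hash)→5280, (C,merge)→9930, (C,nl_idx)→15760, (A,merge)→16900, (A,nl_idx)→19120 …(+2); best=3350 via (A,hash)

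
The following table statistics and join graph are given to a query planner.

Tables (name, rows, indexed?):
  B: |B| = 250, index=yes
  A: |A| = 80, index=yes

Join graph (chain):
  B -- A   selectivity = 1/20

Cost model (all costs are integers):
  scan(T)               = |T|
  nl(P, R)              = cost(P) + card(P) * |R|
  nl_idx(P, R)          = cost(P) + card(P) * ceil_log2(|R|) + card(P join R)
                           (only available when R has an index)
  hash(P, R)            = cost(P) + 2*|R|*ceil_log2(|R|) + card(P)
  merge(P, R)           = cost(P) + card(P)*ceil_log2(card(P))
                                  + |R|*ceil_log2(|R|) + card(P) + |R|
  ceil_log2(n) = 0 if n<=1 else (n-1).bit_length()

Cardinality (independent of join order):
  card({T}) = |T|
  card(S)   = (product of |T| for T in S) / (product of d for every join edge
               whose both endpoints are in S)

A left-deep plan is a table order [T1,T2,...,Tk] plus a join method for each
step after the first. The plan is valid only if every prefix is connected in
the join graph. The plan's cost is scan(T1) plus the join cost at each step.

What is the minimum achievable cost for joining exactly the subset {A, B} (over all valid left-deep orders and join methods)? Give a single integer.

Selinger DP over subsets of {A,B}:
  {B}: scan cost=250, card=250
  {A}: scan cost=80, card=80
  {AB}: card=1000; try (A,hash)→1620, (B,nl_idx)→1720, (B,merge)→2970, (A,nl_idx)→3000, (A,merge)→3140, (B,hash)→4160 …(+2); best=1620 via (A,hash)

1620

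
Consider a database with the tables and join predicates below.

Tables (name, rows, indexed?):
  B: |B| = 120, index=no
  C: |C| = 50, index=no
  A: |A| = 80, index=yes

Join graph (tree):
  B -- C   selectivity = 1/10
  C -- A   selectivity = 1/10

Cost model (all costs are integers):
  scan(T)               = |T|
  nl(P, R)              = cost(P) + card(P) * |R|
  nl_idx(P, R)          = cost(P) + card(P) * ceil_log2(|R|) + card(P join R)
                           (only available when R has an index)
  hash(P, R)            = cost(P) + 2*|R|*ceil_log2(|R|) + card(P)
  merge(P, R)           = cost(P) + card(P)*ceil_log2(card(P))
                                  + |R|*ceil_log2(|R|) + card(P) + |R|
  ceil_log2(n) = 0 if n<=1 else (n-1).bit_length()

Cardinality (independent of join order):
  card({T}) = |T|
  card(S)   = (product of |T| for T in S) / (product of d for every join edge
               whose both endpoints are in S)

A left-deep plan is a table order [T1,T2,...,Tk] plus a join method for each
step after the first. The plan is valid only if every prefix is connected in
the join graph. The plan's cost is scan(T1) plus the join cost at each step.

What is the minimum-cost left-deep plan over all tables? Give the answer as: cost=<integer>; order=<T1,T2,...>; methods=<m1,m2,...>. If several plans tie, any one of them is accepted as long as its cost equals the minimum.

Selinger DP (subsets sized 1..n):
  {B}: scan cost=120, card=120
  {C}: scan cost=50, card=50
  {A}: scan cost=80, card=80
  {BC}: card=600; try (C,hash)→840, (B,merge)→1360, (C,merge)→1430, (B,hash)→1780, (B,nl)→6050, (C,nl)→6120; best=840 via (C,hash)
  {AC}: card=400; try (C,hash)→760, (A,nl_idx)→800, (A,merge)→1040, (C,merge)→1070, (A,hash)→1220, (A,nl)→4050 …(+1); best=760 via (C,hash)
  {ABC}: card=4800; try (A,hash)→2560, (B,hash)→2840, (B,merge)→5720, (A,merge)→8080, (A,nl_idx)→9840, (B,nl)→48760 …(+1); best=2560 via (A,hash)

cost=2560; order=B,C,A; methods=hash,hash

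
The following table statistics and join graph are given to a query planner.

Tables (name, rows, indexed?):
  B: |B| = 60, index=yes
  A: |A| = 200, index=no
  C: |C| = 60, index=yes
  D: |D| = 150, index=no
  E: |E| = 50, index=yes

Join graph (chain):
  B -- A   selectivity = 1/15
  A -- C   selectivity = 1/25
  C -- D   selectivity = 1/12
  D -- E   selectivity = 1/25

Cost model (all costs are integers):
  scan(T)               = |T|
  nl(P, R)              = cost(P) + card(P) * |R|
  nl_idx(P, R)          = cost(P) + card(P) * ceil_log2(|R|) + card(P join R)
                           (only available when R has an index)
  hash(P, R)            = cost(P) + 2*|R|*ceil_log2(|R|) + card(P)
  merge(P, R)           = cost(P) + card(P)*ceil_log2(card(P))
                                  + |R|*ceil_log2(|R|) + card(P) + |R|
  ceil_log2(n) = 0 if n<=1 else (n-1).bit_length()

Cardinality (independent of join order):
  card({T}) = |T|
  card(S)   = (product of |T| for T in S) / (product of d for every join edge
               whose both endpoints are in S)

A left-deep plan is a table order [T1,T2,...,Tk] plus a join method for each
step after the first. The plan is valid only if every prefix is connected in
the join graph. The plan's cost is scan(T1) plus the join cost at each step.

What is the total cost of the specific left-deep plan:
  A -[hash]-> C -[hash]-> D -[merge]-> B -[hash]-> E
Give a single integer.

113020

step 1: scan A: cost=200, card=200
step 2: join C via hash
    card(P join C) = 200*60/(25) = 480
    cost = 200 + 2*60*6 + 200 = 1120
step 3: join D via hash
    card(P join D) = 480*150/(12) = 6000
    cost = 1120 + 2*150*8 + 480 = 4000
step 4: join B via merge
    card(P join B) = 6000*60/(15) = 24000
    cost = 4000 + 6000*13 + 60*6 + 6000 + 60 = 88420
step 5: join E via hash
    card(P join E) = 24000*50/(25) = 48000
    cost = 88420 + 2*50*6 + 24000 = 113020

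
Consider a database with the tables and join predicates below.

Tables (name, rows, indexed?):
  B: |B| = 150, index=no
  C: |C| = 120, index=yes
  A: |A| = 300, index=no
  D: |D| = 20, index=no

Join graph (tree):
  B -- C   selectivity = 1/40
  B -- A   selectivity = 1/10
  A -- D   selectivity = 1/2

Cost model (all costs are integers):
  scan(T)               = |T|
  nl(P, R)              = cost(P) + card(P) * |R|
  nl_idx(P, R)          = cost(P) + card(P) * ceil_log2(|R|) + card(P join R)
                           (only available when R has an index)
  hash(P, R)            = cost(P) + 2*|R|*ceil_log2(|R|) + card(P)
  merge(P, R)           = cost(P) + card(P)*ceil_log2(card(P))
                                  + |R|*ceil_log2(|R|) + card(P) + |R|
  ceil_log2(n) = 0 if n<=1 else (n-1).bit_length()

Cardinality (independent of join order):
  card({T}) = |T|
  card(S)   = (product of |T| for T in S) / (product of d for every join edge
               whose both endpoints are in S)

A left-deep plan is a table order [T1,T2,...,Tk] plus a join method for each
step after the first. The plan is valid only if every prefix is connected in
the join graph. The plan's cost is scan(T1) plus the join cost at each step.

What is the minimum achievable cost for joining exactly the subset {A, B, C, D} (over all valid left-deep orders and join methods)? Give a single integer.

Selinger DP over subsets of {A,B,C,D}:
  {B}: scan cost=150, card=150
  {C}: scan cost=120, card=120
  {A}: scan cost=300, card=300
  {D}: scan cost=20, card=20
  {BC}: card=450; try (C,nl_idx)→1650, (C,hash)→1980, (B,merge)→2430, (C,merge)→2460, (B,hash)→2640, (B,nl)→18120 …(+1); best=1650 via (C,nl_idx)
  {AB}: card=4500; try (B,hash)→3000, (A,merge)→4500, (B,merge)→4650, (A,hash)→5700, (A,nl)→45150, (B,nl)→45300; best=3000 via (B,hash)
  {AD}: card=3000; try (D,hash)→800, (A,merge)→3140, (D,merge)→3420, (A,hash)→5440, (A,nl)→6020, (D,nl)→6300; best=800 via (D,hash)
  {ABC}: card=13500; try (A,hash)→7500, (A,merge)→9150, (C,hash)→9180, (C,nl_idx)→48000, (C,merge)→66960, (A,nl)→136650 …(+1); best=7500 via (A,hash)
  {ABD}: card=45000; try (B,hash)→6200, (D,hash)→7700, (B,merge)→41150, (D,merge)→66120, (D,nl)→93000, (B,nl)→450800; best=6200 via (B,hash)
  {ABCD}: card=135000; try (D,hash)→21200, (C,hash)→52880, (D,merge)→210120, (D,nl)→277500, (C,nl_idx)→456200, (C,merge)→772160 …(+1); best=21200 via (D,hash)

21200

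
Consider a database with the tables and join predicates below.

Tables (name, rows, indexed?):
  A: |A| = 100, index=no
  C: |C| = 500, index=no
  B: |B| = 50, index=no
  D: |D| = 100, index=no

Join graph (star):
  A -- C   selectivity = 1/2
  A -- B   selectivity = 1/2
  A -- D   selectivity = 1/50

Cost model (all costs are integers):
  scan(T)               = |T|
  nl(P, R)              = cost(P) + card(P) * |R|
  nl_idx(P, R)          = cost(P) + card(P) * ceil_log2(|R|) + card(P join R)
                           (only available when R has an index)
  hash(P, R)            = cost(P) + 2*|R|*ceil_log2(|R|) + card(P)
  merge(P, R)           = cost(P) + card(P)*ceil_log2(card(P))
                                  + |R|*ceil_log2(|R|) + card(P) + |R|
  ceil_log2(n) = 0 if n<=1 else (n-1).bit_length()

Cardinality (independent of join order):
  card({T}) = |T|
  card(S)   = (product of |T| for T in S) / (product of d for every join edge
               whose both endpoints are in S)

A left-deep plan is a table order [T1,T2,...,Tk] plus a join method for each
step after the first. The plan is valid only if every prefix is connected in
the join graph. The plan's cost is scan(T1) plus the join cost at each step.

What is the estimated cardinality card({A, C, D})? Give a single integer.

Tables in S: A(100), C(500), D(100)
Edges inside S: A-C(d=2), A-D(d=50)
numerator = 100 * 500 * 100 = 5000000
denominator = 2 * 50 = 100
card(S) = 5000000 / 100 = 50000

50000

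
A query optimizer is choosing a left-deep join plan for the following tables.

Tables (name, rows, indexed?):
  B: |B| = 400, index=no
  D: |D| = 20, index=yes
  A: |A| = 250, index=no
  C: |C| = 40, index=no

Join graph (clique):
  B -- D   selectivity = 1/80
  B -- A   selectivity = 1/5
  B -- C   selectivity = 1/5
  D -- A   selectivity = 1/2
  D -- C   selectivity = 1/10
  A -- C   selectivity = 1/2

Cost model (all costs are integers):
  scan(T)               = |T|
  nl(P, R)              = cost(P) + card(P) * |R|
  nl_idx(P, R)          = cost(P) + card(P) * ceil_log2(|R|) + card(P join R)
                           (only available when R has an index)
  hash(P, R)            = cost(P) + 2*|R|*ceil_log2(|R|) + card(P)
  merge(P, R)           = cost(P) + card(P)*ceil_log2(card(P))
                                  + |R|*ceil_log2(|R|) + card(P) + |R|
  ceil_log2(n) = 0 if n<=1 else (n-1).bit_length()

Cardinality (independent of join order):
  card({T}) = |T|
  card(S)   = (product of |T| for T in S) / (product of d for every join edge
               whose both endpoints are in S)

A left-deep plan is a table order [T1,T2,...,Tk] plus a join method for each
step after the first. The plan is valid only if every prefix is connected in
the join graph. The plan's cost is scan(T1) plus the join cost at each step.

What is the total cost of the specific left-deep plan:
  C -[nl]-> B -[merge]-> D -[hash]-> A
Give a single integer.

61840

step 1: scan C: cost=40, card=40
step 2: join B via nl
    card(P join B) = 40*400/(5) = 3200
    cost = 40 + 40*400 = 16040
step 3: join D via merge
    card(P join D) = 3200*20/(80*10) = 80
    cost = 16040 + 3200*12 + 20*5 + 3200 + 20 = 57760
step 4: join A via hash
    card(P join A) = 80*250/(5*2*2) = 1000
    cost = 57760 + 2*250*8 + 80 = 61840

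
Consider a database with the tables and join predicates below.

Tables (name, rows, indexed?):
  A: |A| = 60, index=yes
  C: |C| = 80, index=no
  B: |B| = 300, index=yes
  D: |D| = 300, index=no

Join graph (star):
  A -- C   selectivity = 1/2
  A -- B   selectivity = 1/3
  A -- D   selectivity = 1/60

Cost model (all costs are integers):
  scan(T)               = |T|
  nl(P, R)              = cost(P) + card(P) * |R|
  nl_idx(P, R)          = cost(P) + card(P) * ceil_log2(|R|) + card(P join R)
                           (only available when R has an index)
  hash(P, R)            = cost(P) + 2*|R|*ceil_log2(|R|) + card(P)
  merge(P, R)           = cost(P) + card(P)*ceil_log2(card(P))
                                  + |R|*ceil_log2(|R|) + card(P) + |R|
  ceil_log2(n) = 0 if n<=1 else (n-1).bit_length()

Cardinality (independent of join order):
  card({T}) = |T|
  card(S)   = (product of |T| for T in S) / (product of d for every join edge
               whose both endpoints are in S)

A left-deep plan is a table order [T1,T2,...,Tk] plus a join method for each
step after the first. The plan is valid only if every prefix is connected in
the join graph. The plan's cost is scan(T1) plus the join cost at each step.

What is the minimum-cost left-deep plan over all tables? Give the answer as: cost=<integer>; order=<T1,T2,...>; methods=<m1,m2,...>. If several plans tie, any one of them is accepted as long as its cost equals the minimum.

cost=20140; order=D,A,C,B; methods=hash,hash,hash

Selinger DP (subsets sized 1..n):
  {A}: scan cost=60, card=60
  {C}: scan cost=80, card=80
  {B}: scan cost=300, card=300
  {D}: scan cost=300, card=300
  {AC}: card=2400; try (A,hash)→880, (C,merge)→1120, (A,merge)→1140, (C,hash)→1240, (A,nl_idx)→2960, (C,nl)→4860 …(+1); best=880 via (A,hash)
  {AB}: card=6000; try (A,hash)→1320, (B,merge)→3480, (A,merge)→3720, (B,hash)→5520, (B,nl_idx)→6600, (A,nl_idx)→8100 …(+2); best=1320 via (A,hash)
  {AD}: card=300; try (A,hash)→1320, (A,nl_idx)→2400, (D,merge)→3480, (A,merge)→3720, (D,hash)→5520, (D,nl)→18060 …(+1); best=1320 via (A,hash)
  {ABC}: card=240000; try (C,hash)→8440, (B,hash)→8680, (B,merge)→35080, (C,merge)→85960, (B,nl_idx)→262480, (C,nl)→481320 …(+1); best=8440 via (C,hash)
  {ACD}: card=12000; try (C,hash)→2740, (C,merge)→4960, (D,hash)→8680, (C,nl)→25320, (D,merge)→35080, (D,nl)→720880; best=2740 via (C,hash)
  {ABD}: card=30000; try (B,hash)→7020, (B,merge)→7320, (D,hash)→12720, (B,nl_idx)→34020, (D,merge)→88320, (B,nl)→91320 …(+1); best=7020 via (B,hash)
  {ABCD}: card=1200000; try (B,hash)→20140, (C,hash)→38140, (B,merge)→185740, (D,hash)→253840, (C,merge)→487660, (B,nl_idx)→1310740 …(+4); best=20140 via (B,hash)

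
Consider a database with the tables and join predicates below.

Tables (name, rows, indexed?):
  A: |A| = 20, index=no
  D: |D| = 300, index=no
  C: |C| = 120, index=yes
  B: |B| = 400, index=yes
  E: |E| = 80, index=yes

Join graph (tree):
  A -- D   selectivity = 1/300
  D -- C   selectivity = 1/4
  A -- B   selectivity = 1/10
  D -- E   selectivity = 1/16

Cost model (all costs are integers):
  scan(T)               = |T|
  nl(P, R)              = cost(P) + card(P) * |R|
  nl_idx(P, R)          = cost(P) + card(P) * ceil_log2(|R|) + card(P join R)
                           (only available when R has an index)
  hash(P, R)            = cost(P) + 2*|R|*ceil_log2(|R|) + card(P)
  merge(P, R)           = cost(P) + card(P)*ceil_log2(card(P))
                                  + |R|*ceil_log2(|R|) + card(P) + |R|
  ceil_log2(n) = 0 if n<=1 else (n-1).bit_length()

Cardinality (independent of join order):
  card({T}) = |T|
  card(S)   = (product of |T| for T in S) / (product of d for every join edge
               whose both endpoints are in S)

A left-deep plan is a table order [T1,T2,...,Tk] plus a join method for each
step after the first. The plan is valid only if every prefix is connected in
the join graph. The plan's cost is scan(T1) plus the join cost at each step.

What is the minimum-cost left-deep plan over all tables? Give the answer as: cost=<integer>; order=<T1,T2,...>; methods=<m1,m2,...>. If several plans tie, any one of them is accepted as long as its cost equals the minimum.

cost=9380; order=D,A,B,E,C; methods=hash,nl_idx,hash,hash

Selinger DP (subsets sized 1..n):
  {A}: scan cost=20, card=20
  {D}: scan cost=300, card=300
  {C}: scan cost=120, card=120
  {B}: scan cost=400, card=400
  {E}: scan cost=80, card=80
  {AD}: card=20; try (A,hash)→800, (D,merge)→3140, (A,merge)→3420, (D,hash)→5440, (D,nl)→6020, (A,nl)→6300; best=800 via (A,hash)
  {AB}: card=800; try (B,nl_idx)→1000, (A,hash)→1000, (B,merge)→4140, (A,merge)→4520, (B,hash)→7240, (B,nl)→8020 …(+1); best=1000 via (B,nl_idx)
  {CD}: card=9000; try (C,hash)→2280, (D,merge)→4080, (C,merge)→4260, (D,hash)→5640, (C,nl_idx)→11400, (D,nl)→36120 …(+1); best=2280 via (C,hash)
  {DE}: card=1500; try (E,hash)→1720, (D,merge)→3720, (E,nl_idx)→3900, (E,merge)→3940, (D,hash)→5560, (D,nl)→24080 …(+1); best=1720 via (E,hash)
  {ACD}: card=600; try (C,nl_idx)→1540, (C,merge)→1880, (C,hash)→2500, (C,nl)→3200, (A,hash)→11480, (A,merge)→137400 …(+1); best=1540 via (C,nl_idx)
  {ABD}: card=800; try (B,nl_idx)→1780, (B,merge)→4920, (D,hash)→7200, (B,hash)→8020, (B,nl)→8800, (D,merge)→12800 …(+1); best=1780 via (B,nl_idx)
  {ADE}: card=100; try (E,nl_idx)→1040, (E,merge)→1560, (E,hash)→1940, (E,nl)→2400, (A,hash)→3420, (A,merge)→19840 …(+1); best=1040 via (E,nl_idx)
  {CDE}: card=45000; try (C,hash)→4900, (E,hash)→12400, (C,merge)→20680, (C,nl_idx)→57220, (E,nl_idx)→110280, (E,merge)→137920 …(+2); best=4900 via (C,hash)
  {ABCD}: card=24000; try (C,hash)→4260, (B,hash)→9340, (C,merge)→11540, (B,merge)→12140, (B,nl_idx)→30940, (C,nl_idx)→31380 …(+2); best=4260 via (C,hash)
  {ACDE}: card=3000; try (C,merge)→2800, (C,hash)→2820, (E,hash)→3260, (C,nl_idx)→4740, (E,nl_idx)→8740, (E,merge)→8780 …(+5); best=2800 via (C,merge)
  {ABDE}: card=4000; try (E,hash)→3700, (B,merge)→5840, (B,nl_idx)→5940, (B,hash)→8340, (E,merge)→11220, (E,nl_idx)→11380 …(+2); best=3700 via (E,hash)
  {ABCDE}: card=120000; try (C,hash)→9380, (B,hash)→13000, (E,hash)→29380, (B,merge)→45800, (C,merge)→56660, (B,nl_idx)→149800 …(+6); best=9380 via (C,hash)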